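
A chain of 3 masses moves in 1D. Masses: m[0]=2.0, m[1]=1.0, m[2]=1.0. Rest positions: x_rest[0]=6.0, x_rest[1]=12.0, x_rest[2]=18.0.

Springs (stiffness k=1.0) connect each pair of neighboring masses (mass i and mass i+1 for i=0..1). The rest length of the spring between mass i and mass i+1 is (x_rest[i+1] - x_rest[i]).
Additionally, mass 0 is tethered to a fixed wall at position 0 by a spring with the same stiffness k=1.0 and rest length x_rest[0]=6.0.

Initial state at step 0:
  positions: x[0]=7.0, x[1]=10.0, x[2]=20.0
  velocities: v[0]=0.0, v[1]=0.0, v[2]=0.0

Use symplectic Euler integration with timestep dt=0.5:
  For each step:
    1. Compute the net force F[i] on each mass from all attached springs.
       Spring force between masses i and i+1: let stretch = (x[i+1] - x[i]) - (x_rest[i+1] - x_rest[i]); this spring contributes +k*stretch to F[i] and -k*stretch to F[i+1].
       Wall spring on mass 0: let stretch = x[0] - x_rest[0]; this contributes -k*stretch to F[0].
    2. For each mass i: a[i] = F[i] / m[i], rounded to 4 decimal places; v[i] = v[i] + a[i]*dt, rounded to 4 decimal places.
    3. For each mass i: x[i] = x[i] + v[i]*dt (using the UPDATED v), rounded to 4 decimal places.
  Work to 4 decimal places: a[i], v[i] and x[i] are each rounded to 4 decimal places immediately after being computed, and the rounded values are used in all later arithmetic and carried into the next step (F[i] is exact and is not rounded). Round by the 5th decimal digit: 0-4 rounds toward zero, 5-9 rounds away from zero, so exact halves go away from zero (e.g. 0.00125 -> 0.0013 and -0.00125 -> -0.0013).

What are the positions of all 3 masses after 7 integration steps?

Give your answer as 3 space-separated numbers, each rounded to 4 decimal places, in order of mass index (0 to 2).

Answer: 6.7380 9.2931 19.4758

Derivation:
Step 0: x=[7.0000 10.0000 20.0000] v=[0.0000 0.0000 0.0000]
Step 1: x=[6.5000 11.7500 19.0000] v=[-1.0000 3.5000 -2.0000]
Step 2: x=[5.8438 14.0000 17.6875] v=[-1.3125 4.5000 -2.6250]
Step 3: x=[5.4766 15.1329 16.9531] v=[-0.7344 2.2657 -1.4688]
Step 4: x=[5.6319 14.3067 17.2637] v=[0.3106 -1.6524 0.6211]
Step 5: x=[6.1676 12.0511 18.3350] v=[1.0714 -4.5113 2.1426]
Step 6: x=[6.6678 9.8956 19.3354] v=[1.0004 -4.3111 2.0007]
Step 7: x=[6.7380 9.2931 19.4758] v=[0.1404 -1.2051 0.2808]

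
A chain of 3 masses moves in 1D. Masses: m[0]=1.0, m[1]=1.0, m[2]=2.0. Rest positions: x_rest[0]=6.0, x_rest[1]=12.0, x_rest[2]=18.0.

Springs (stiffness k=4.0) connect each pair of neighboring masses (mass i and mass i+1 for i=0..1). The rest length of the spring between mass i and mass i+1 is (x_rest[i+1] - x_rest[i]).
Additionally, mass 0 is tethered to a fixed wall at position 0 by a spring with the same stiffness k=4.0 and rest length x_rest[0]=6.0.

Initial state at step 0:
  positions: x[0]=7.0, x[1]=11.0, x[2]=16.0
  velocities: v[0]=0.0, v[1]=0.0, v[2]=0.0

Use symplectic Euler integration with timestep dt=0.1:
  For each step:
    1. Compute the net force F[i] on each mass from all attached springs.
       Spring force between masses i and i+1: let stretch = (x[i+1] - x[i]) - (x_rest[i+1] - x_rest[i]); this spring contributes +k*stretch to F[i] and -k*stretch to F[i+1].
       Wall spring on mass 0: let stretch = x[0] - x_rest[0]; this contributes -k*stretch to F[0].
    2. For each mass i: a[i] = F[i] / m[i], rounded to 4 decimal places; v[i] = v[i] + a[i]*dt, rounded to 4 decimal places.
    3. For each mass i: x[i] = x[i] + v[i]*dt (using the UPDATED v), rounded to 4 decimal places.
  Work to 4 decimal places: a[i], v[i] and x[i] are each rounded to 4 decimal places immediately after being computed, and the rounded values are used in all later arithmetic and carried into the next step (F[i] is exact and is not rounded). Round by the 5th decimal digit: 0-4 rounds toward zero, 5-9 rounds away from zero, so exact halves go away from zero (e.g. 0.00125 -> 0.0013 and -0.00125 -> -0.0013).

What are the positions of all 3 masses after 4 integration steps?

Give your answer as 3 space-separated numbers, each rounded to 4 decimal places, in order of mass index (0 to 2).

Step 0: x=[7.0000 11.0000 16.0000] v=[0.0000 0.0000 0.0000]
Step 1: x=[6.8800 11.0400 16.0200] v=[-1.2000 0.4000 0.2000]
Step 2: x=[6.6512 11.1128 16.0604] v=[-2.2880 0.7280 0.4040]
Step 3: x=[6.3348 11.2050 16.1219] v=[-3.1638 0.9224 0.6145]
Step 4: x=[5.9598 11.2991 16.2050] v=[-3.7496 0.9411 0.8311]

Answer: 5.9598 11.2991 16.2050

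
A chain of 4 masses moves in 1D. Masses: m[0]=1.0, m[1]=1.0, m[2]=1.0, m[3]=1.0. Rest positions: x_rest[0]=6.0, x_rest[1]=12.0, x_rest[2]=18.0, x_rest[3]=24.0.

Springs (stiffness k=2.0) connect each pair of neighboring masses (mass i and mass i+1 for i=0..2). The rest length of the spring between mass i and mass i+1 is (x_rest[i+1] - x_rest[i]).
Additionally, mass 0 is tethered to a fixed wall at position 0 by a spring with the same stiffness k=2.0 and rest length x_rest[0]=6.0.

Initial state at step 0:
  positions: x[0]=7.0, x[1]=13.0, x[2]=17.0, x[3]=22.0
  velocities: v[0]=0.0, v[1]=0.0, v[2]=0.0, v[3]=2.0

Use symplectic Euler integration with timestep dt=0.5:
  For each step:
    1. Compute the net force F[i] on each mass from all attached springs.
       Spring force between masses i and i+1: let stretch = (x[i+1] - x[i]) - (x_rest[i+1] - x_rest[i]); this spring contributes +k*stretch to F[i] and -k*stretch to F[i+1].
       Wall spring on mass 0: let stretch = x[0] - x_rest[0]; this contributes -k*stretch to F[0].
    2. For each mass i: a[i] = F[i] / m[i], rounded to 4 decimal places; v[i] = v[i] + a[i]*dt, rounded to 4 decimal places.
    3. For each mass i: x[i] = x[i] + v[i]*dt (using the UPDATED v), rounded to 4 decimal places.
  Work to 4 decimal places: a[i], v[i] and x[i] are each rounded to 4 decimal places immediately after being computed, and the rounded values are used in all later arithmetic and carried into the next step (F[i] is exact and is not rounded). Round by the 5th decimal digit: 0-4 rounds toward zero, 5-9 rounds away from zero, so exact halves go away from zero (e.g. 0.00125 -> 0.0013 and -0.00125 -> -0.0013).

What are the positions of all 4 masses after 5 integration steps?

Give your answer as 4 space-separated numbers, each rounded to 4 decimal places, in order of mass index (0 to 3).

Answer: 5.6875 12.3438 19.2813 26.2188

Derivation:
Step 0: x=[7.0000 13.0000 17.0000 22.0000] v=[0.0000 0.0000 0.0000 2.0000]
Step 1: x=[6.5000 12.0000 17.5000 23.5000] v=[-1.0000 -2.0000 1.0000 3.0000]
Step 2: x=[5.5000 11.0000 18.2500 25.0000] v=[-2.0000 -2.0000 1.5000 3.0000]
Step 3: x=[4.5000 10.8750 18.7500 26.1250] v=[-2.0000 -0.2500 1.0000 2.2500]
Step 4: x=[4.4375 11.5000 19.0000 26.5625] v=[-0.1250 1.2500 0.5000 0.8750]
Step 5: x=[5.6875 12.3438 19.2813 26.2188] v=[2.5000 1.6875 0.5625 -0.6875]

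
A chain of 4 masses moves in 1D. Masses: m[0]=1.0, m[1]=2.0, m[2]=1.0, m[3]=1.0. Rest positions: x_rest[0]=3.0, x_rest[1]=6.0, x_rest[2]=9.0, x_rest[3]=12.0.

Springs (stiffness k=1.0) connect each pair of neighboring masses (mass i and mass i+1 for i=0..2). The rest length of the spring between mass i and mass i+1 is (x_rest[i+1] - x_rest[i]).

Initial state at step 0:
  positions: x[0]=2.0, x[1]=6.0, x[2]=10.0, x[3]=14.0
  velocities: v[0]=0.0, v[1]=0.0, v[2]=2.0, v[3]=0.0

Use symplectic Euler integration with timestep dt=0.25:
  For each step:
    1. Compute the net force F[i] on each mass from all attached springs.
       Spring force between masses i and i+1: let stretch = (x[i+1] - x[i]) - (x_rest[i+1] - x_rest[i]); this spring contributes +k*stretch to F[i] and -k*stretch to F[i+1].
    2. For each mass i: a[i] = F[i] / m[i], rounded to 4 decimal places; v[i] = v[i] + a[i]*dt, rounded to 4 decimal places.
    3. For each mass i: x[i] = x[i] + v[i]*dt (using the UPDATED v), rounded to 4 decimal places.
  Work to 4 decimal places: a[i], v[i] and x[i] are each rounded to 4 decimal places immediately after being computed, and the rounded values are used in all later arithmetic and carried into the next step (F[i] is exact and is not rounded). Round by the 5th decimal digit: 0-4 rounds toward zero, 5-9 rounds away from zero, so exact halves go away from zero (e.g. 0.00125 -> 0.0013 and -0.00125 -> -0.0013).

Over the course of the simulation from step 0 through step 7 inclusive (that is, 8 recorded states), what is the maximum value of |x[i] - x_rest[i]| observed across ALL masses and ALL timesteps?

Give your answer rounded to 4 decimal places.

Answer: 2.3848

Derivation:
Step 0: x=[2.0000 6.0000 10.0000 14.0000] v=[0.0000 0.0000 2.0000 0.0000]
Step 1: x=[2.0625 6.0000 10.5000 13.9375] v=[0.2500 0.0000 2.0000 -0.2500]
Step 2: x=[2.1836 6.0176 10.9336 13.8477] v=[0.4844 0.0703 1.7344 -0.3594]
Step 3: x=[2.3568 6.0690 11.2421 13.7632] v=[0.6929 0.2056 1.2339 -0.3379]
Step 4: x=[2.5746 6.1661 11.3848 13.7087] v=[0.8710 0.3882 0.5709 -0.2182]
Step 5: x=[2.8293 6.3140 11.3466 13.6964] v=[1.0189 0.5916 -0.1528 -0.0492]
Step 6: x=[3.1143 6.5103 11.1407 13.7248] v=[1.1401 0.7851 -0.8235 0.1134]
Step 7: x=[3.4241 6.7452 10.8069 13.7792] v=[1.2391 0.9394 -1.3351 0.2174]
Max displacement = 2.3848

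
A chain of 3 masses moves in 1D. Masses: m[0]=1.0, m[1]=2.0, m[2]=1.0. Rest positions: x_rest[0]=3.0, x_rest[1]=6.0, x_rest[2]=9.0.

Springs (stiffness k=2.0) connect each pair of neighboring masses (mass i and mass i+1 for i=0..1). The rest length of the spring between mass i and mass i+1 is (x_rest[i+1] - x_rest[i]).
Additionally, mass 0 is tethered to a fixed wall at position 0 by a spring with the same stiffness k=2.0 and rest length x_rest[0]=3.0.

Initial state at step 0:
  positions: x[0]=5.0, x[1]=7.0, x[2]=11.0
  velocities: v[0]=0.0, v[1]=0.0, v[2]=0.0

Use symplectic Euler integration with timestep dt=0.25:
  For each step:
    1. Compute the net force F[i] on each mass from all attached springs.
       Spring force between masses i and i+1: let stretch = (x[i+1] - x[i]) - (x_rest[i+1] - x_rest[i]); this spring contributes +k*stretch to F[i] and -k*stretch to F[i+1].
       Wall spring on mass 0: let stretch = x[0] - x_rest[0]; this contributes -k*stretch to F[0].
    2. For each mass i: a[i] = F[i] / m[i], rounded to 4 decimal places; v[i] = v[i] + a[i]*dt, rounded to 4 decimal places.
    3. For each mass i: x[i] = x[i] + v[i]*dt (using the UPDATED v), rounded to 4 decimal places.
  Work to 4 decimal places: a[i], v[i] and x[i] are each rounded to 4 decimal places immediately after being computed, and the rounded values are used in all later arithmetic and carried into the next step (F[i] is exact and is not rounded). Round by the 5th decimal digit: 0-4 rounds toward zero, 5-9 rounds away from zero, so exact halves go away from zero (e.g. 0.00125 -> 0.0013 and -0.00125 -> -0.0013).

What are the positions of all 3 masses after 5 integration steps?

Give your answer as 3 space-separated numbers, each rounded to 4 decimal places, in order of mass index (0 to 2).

Answer: 2.3615 7.6053 9.9719

Derivation:
Step 0: x=[5.0000 7.0000 11.0000] v=[0.0000 0.0000 0.0000]
Step 1: x=[4.6250 7.1250 10.8750] v=[-1.5000 0.5000 -0.5000]
Step 2: x=[3.9844 7.3281 10.6563] v=[-2.5625 0.8125 -0.8750]
Step 3: x=[3.2637 7.5303 10.3965] v=[-2.8829 0.8086 -1.0391]
Step 4: x=[2.6683 7.6449 10.1535] v=[-2.3815 0.4585 -0.9722]
Step 5: x=[2.3615 7.6053 9.9719] v=[-1.2274 -0.1585 -0.7265]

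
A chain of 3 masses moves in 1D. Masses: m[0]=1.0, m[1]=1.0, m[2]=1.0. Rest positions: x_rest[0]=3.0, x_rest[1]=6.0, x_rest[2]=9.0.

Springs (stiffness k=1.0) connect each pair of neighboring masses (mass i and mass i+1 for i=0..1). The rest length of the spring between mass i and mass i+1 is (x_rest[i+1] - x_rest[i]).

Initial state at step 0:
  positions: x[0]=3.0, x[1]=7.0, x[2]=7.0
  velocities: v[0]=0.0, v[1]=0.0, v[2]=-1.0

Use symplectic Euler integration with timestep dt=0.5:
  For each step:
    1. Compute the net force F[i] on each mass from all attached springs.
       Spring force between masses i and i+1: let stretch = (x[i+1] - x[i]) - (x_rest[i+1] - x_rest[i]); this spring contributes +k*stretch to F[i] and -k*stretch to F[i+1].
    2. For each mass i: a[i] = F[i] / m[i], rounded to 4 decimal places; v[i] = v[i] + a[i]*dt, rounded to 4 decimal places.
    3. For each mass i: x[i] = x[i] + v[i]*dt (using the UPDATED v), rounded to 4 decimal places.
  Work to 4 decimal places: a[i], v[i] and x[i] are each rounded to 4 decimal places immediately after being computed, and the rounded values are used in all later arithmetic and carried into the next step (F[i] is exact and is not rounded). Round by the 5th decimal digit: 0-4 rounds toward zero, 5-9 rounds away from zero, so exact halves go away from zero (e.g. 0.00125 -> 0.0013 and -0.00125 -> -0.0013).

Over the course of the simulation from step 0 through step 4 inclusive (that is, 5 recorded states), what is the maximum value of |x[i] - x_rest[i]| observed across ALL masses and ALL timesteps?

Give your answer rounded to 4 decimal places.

Answer: 2.2187

Derivation:
Step 0: x=[3.0000 7.0000 7.0000] v=[0.0000 0.0000 -1.0000]
Step 1: x=[3.2500 6.0000 7.2500] v=[0.5000 -2.0000 0.5000]
Step 2: x=[3.4375 4.6250 7.9375] v=[0.3750 -2.7500 1.3750]
Step 3: x=[3.1719 3.7813 8.5469] v=[-0.5313 -1.6875 1.2188]
Step 4: x=[2.3086 3.9766 8.7149] v=[-1.7266 0.3906 0.3360]
Max displacement = 2.2187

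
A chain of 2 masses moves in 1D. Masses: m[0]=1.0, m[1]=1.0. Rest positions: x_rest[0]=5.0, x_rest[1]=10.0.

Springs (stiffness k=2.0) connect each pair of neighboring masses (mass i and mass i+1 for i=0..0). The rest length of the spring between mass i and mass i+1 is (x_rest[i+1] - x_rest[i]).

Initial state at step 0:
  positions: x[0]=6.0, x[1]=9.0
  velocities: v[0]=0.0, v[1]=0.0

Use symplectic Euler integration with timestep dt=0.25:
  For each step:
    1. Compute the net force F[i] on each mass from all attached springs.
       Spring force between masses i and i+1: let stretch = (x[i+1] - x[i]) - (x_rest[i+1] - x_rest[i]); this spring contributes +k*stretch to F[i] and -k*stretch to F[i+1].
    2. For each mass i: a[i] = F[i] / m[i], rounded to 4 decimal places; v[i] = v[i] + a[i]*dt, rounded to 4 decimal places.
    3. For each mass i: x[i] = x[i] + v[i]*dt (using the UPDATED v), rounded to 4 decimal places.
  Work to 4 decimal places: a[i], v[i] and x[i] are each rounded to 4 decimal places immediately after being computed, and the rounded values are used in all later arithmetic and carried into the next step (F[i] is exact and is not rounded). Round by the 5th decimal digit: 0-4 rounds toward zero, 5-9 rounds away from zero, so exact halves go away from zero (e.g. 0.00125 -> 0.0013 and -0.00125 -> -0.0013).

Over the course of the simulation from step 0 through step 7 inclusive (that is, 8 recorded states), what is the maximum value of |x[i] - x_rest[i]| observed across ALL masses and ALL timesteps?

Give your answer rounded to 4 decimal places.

Step 0: x=[6.0000 9.0000] v=[0.0000 0.0000]
Step 1: x=[5.7500 9.2500] v=[-1.0000 1.0000]
Step 2: x=[5.3125 9.6875] v=[-1.7500 1.7500]
Step 3: x=[4.7969 10.2031] v=[-2.0625 2.0625]
Step 4: x=[4.3321 10.6680] v=[-1.8594 1.8594]
Step 5: x=[4.0342 10.9659] v=[-1.1915 1.1915]
Step 6: x=[3.9778 11.0223] v=[-0.2257 0.2257]
Step 7: x=[4.1770 10.8232] v=[0.7966 -0.7966]
Max displacement = 1.0223

Answer: 1.0223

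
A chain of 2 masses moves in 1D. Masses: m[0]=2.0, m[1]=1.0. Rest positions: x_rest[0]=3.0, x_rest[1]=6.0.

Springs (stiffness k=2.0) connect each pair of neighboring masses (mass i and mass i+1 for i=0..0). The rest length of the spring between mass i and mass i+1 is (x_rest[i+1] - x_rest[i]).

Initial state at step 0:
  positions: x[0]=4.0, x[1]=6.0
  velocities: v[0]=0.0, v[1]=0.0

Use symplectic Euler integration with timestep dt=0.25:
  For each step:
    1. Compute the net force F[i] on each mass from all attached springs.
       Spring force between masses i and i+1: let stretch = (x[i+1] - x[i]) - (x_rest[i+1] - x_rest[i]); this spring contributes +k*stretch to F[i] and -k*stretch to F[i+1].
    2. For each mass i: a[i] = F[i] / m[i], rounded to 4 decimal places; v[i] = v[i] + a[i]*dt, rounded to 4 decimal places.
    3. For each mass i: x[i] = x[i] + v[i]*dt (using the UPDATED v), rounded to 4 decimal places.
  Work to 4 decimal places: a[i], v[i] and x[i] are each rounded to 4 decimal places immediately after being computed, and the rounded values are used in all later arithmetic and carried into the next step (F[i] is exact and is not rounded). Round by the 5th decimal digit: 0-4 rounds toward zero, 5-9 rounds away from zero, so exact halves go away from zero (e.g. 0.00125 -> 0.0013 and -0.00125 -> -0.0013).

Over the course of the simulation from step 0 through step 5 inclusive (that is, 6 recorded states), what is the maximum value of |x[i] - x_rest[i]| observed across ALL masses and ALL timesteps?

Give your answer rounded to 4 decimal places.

Step 0: x=[4.0000 6.0000] v=[0.0000 0.0000]
Step 1: x=[3.9375 6.1250] v=[-0.2500 0.5000]
Step 2: x=[3.8242 6.3516] v=[-0.4531 0.9063]
Step 3: x=[3.6814 6.6373] v=[-0.5713 1.1426]
Step 4: x=[3.5358 6.9285] v=[-0.5823 1.1647]
Step 5: x=[3.4148 7.1706] v=[-0.4841 0.9684]
Max displacement = 1.1706

Answer: 1.1706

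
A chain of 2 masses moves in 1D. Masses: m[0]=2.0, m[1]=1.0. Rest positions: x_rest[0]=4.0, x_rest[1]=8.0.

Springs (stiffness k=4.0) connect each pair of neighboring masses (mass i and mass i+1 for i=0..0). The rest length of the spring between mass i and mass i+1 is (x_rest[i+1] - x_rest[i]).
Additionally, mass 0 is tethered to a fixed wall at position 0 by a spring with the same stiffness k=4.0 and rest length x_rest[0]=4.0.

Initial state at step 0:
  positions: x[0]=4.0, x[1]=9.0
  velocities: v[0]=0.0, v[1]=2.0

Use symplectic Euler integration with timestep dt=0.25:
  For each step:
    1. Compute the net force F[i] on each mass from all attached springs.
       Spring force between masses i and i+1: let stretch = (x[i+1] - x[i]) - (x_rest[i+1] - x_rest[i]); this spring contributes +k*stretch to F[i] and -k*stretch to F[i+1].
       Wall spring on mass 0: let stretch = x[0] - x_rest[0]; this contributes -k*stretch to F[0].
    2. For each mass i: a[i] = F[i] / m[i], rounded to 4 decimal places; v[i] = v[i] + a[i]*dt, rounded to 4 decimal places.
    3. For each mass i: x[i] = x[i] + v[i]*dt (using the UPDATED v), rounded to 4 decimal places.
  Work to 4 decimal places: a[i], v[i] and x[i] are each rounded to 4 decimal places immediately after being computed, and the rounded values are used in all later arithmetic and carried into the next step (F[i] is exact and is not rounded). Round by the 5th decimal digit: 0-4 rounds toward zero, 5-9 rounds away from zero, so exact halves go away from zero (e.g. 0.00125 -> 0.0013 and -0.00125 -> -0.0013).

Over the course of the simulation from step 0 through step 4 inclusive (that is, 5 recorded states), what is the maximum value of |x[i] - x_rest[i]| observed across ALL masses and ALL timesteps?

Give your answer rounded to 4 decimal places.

Step 0: x=[4.0000 9.0000] v=[0.0000 2.0000]
Step 1: x=[4.1250 9.2500] v=[0.5000 1.0000]
Step 2: x=[4.3750 9.2188] v=[1.0000 -0.1250]
Step 3: x=[4.6836 8.9766] v=[1.2344 -0.9688]
Step 4: x=[4.9434 8.6612] v=[1.0391 -1.2618]
Max displacement = 1.2500

Answer: 1.2500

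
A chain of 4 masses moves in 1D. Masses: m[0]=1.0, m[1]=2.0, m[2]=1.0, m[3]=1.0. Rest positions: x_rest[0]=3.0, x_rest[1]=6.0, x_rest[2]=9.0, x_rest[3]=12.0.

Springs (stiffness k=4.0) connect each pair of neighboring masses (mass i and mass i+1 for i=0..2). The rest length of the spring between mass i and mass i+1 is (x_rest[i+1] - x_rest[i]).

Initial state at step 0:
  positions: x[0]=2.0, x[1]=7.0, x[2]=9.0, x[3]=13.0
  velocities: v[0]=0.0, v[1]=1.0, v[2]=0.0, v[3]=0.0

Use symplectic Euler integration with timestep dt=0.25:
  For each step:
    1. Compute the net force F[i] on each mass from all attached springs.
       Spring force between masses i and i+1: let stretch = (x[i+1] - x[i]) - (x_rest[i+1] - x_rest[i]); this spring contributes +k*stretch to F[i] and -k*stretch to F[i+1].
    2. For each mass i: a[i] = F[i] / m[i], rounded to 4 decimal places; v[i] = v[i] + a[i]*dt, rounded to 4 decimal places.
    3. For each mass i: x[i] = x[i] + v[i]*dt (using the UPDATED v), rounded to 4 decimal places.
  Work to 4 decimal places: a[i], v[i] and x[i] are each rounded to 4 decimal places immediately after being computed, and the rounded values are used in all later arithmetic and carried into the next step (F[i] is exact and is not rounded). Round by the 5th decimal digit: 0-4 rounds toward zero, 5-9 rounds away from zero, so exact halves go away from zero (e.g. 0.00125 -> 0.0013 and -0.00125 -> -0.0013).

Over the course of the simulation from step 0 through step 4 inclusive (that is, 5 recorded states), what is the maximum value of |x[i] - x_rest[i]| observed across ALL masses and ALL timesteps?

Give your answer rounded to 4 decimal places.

Answer: 1.8770

Derivation:
Step 0: x=[2.0000 7.0000 9.0000 13.0000] v=[0.0000 1.0000 0.0000 0.0000]
Step 1: x=[2.5000 6.8750 9.5000 12.7500] v=[2.0000 -0.5000 2.0000 -1.0000]
Step 2: x=[3.3438 6.5313 10.1563 12.4375] v=[3.3750 -1.3750 2.6250 -1.2500]
Step 3: x=[4.2344 6.2422 10.4766 12.3047] v=[3.5625 -1.1563 1.2812 -0.5312]
Step 4: x=[4.8770 6.2315 10.1953 12.4649] v=[2.5703 -0.0430 -1.1251 0.6407]
Max displacement = 1.8770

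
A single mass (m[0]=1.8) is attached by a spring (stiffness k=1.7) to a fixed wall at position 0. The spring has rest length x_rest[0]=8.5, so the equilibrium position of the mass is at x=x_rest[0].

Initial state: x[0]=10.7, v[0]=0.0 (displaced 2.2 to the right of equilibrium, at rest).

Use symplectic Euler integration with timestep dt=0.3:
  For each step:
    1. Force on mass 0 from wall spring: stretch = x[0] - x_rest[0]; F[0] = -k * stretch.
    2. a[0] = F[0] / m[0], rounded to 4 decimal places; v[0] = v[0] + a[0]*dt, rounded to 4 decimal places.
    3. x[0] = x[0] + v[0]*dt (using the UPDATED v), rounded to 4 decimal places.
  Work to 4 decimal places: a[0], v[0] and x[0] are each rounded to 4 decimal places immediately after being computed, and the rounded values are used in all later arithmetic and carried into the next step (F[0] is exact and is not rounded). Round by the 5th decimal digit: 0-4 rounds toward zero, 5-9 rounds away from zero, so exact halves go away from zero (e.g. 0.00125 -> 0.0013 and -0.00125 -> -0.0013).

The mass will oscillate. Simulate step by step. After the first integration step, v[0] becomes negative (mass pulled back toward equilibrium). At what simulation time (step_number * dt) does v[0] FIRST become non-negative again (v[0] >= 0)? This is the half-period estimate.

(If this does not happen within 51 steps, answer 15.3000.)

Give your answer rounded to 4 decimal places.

Step 0: x=[10.7000] v=[0.0000]
Step 1: x=[10.5130] v=[-0.6233]
Step 2: x=[10.1549] v=[-1.1937]
Step 3: x=[9.6561] v=[-1.6626]
Step 4: x=[9.0590] v=[-1.9902]
Step 5: x=[8.4144] v=[-2.1486]
Step 6: x=[7.7771] v=[-2.1244]
Step 7: x=[7.2012] v=[-1.9196]
Step 8: x=[6.7357] v=[-1.5516]
Step 9: x=[6.4202] v=[-1.0517]
Step 10: x=[6.2815] v=[-0.4624]
Step 11: x=[6.3314] v=[0.1662]
First v>=0 after going negative at step 11, time=3.3000

Answer: 3.3000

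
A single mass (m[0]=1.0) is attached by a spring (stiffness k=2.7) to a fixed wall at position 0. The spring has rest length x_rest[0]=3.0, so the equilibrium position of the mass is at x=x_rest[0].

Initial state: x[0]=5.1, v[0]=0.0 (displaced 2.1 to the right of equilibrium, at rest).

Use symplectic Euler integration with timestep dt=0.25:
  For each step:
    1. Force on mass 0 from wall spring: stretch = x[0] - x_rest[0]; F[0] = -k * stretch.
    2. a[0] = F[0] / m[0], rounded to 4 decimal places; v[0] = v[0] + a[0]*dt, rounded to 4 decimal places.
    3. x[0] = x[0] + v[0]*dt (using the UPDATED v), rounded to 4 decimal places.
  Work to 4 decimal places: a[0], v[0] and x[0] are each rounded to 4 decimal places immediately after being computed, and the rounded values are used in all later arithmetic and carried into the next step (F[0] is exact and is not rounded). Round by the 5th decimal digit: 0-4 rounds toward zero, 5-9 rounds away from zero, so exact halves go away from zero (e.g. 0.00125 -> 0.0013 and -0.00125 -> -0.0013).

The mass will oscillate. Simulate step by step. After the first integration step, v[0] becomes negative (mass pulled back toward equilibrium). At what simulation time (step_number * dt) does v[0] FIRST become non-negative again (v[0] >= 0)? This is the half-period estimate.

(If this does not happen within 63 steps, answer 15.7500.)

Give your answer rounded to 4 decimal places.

Step 0: x=[5.1000] v=[0.0000]
Step 1: x=[4.7456] v=[-1.4175]
Step 2: x=[4.0967] v=[-2.5958]
Step 3: x=[3.2627] v=[-3.3361]
Step 4: x=[2.3844] v=[-3.5134]
Step 5: x=[1.6099] v=[-3.0979]
Step 6: x=[1.0700] v=[-2.1596]
Step 7: x=[0.8558] v=[-0.8569]
Step 8: x=[1.0034] v=[0.5904]
First v>=0 after going negative at step 8, time=2.0000

Answer: 2.0000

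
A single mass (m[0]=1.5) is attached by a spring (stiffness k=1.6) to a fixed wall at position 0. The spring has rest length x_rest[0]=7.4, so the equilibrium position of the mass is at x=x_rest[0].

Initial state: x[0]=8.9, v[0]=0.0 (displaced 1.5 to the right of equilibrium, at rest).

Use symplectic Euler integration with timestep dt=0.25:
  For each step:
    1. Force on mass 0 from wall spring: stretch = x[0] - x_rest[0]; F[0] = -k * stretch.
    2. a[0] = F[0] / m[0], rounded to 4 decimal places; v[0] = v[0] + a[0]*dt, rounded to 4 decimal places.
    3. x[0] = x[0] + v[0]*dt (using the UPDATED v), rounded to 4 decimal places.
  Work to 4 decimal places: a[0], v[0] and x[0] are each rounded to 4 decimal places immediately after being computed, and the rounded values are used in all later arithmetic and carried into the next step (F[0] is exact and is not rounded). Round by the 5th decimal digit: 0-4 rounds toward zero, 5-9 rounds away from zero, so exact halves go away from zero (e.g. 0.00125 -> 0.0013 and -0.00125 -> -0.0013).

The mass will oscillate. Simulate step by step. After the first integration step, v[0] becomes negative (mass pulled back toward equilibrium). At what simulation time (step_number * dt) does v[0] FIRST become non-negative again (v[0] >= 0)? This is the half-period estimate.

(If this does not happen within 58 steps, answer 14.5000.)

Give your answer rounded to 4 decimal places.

Answer: 3.2500

Derivation:
Step 0: x=[8.9000] v=[0.0000]
Step 1: x=[8.8000] v=[-0.4000]
Step 2: x=[8.6067] v=[-0.7733]
Step 3: x=[8.3329] v=[-1.0951]
Step 4: x=[7.9969] v=[-1.3439]
Step 5: x=[7.6211] v=[-1.5031]
Step 6: x=[7.2306] v=[-1.5621]
Step 7: x=[6.8514] v=[-1.5169]
Step 8: x=[6.5088] v=[-1.3706]
Step 9: x=[6.2256] v=[-1.1330]
Step 10: x=[6.0207] v=[-0.8198]
Step 11: x=[5.9077] v=[-0.4520]
Step 12: x=[5.8942] v=[-0.0541]
Step 13: x=[5.9811] v=[0.3475]
First v>=0 after going negative at step 13, time=3.2500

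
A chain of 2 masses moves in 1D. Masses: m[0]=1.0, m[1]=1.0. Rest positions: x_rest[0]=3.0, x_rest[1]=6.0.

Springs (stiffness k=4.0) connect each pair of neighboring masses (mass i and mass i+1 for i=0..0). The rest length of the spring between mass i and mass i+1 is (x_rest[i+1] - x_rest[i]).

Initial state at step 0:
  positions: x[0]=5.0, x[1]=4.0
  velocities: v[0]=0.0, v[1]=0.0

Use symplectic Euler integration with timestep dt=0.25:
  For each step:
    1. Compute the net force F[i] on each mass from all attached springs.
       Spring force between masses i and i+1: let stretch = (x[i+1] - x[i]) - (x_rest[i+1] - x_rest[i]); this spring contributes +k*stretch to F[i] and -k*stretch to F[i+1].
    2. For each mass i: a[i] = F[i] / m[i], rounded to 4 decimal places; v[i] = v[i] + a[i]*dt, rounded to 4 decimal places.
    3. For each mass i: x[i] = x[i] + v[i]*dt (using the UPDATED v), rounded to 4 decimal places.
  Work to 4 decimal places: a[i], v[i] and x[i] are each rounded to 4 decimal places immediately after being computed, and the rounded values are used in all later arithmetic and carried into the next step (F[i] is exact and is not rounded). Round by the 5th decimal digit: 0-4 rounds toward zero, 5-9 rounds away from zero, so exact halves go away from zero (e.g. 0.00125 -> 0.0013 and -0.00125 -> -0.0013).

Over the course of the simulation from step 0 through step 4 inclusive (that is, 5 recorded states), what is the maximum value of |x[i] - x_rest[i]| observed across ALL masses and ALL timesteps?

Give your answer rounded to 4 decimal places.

Answer: 2.1250

Derivation:
Step 0: x=[5.0000 4.0000] v=[0.0000 0.0000]
Step 1: x=[4.0000 5.0000] v=[-4.0000 4.0000]
Step 2: x=[2.5000 6.5000] v=[-6.0000 6.0000]
Step 3: x=[1.2500 7.7500] v=[-5.0000 5.0000]
Step 4: x=[0.8750 8.1250] v=[-1.5000 1.5000]
Max displacement = 2.1250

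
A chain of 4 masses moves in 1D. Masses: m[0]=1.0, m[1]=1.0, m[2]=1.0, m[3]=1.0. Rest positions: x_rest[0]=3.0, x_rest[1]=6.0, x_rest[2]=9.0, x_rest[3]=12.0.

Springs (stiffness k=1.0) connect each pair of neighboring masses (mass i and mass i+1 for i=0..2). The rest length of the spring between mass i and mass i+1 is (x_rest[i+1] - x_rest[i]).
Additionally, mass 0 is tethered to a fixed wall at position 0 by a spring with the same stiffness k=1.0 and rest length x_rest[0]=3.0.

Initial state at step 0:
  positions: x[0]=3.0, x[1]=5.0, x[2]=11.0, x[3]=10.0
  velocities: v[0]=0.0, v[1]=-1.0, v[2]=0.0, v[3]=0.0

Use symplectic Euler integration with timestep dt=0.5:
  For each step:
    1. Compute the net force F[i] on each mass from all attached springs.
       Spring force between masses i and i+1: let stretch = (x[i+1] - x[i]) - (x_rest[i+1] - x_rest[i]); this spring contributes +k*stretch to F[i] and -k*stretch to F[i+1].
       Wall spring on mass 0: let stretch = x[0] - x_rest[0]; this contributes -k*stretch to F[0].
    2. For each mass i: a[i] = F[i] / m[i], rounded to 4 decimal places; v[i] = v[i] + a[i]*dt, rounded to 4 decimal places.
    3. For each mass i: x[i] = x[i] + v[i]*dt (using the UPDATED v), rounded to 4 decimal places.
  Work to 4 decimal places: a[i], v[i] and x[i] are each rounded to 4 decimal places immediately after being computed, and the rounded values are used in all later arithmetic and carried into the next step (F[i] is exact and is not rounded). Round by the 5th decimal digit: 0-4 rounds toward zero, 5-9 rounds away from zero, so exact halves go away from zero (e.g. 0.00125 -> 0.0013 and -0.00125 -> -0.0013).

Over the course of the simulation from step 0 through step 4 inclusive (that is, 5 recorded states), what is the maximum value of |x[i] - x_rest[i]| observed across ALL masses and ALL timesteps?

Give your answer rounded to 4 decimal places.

Step 0: x=[3.0000 5.0000 11.0000 10.0000] v=[0.0000 -1.0000 0.0000 0.0000]
Step 1: x=[2.7500 5.5000 9.2500 11.0000] v=[-0.5000 1.0000 -3.5000 2.0000]
Step 2: x=[2.5000 6.2500 7.0000 12.3125] v=[-0.5000 1.5000 -4.5000 2.6250]
Step 3: x=[2.5625 6.2500 5.8906 13.0469] v=[0.1250 0.0000 -2.2188 1.4688]
Step 4: x=[2.9063 5.2383 6.6602 12.7422] v=[0.6875 -2.0235 1.5391 -0.6094]
Max displacement = 3.1094

Answer: 3.1094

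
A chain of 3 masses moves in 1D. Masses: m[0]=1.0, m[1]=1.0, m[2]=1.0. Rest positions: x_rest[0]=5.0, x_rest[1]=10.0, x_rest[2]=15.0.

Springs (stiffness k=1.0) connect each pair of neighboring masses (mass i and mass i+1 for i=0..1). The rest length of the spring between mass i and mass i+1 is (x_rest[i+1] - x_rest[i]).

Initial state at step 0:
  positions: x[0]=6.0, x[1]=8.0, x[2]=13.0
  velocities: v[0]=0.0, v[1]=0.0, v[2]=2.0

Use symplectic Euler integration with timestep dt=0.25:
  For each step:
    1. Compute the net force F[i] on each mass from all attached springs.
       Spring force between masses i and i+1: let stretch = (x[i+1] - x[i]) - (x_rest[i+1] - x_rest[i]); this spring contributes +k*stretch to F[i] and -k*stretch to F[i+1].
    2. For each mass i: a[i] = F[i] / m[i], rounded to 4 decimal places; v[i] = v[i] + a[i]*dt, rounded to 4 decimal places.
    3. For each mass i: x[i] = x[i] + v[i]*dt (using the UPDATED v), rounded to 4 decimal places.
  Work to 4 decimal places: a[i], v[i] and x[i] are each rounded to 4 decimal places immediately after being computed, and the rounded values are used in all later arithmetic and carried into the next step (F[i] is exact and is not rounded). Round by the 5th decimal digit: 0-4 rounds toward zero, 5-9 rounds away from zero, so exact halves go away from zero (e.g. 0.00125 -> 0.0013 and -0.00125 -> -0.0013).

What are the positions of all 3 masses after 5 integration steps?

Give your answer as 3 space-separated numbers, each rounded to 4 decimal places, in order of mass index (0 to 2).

Step 0: x=[6.0000 8.0000 13.0000] v=[0.0000 0.0000 2.0000]
Step 1: x=[5.8125 8.1875 13.5000] v=[-0.7500 0.7500 2.0000]
Step 2: x=[5.4609 8.5586 13.9805] v=[-1.4063 1.4844 1.9219]
Step 3: x=[4.9904 9.0750 14.4346] v=[-1.8819 2.0655 1.8164]
Step 4: x=[4.4627 9.6711 14.8662] v=[-2.1108 2.3843 1.7265]
Step 5: x=[3.9480 10.2664 15.2856] v=[-2.0587 2.3810 1.6777]

Answer: 3.9480 10.2664 15.2856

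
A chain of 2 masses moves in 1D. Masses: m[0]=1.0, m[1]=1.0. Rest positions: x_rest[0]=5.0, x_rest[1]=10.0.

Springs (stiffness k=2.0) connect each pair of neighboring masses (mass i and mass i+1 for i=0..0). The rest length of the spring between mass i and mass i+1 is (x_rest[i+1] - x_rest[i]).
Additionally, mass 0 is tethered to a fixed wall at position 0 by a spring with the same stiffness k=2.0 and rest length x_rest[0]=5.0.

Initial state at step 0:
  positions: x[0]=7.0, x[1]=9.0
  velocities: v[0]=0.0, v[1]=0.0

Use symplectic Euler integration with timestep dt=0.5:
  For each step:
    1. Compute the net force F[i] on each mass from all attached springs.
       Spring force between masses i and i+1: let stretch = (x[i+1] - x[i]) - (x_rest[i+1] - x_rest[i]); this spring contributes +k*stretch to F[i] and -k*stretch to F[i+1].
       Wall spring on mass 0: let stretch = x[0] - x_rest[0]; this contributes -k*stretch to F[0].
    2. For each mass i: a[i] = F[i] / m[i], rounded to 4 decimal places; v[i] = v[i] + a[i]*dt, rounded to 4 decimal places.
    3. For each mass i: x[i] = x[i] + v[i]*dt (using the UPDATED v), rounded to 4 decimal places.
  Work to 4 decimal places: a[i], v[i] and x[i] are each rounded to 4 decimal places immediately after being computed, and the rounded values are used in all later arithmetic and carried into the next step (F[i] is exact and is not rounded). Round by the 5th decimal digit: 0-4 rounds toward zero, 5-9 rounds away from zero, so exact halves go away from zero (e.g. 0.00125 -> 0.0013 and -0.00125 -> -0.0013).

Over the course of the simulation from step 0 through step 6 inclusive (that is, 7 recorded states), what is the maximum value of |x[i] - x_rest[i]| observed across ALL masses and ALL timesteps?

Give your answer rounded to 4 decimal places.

Answer: 2.2500

Derivation:
Step 0: x=[7.0000 9.0000] v=[0.0000 0.0000]
Step 1: x=[4.5000 10.5000] v=[-5.0000 3.0000]
Step 2: x=[2.7500 11.5000] v=[-3.5000 2.0000]
Step 3: x=[4.0000 10.6250] v=[2.5000 -1.7500]
Step 4: x=[6.5625 8.9375] v=[5.1250 -3.3750]
Step 5: x=[7.0313 8.5625] v=[0.9375 -0.7500]
Step 6: x=[4.7500 9.9219] v=[-4.5626 2.7188]
Max displacement = 2.2500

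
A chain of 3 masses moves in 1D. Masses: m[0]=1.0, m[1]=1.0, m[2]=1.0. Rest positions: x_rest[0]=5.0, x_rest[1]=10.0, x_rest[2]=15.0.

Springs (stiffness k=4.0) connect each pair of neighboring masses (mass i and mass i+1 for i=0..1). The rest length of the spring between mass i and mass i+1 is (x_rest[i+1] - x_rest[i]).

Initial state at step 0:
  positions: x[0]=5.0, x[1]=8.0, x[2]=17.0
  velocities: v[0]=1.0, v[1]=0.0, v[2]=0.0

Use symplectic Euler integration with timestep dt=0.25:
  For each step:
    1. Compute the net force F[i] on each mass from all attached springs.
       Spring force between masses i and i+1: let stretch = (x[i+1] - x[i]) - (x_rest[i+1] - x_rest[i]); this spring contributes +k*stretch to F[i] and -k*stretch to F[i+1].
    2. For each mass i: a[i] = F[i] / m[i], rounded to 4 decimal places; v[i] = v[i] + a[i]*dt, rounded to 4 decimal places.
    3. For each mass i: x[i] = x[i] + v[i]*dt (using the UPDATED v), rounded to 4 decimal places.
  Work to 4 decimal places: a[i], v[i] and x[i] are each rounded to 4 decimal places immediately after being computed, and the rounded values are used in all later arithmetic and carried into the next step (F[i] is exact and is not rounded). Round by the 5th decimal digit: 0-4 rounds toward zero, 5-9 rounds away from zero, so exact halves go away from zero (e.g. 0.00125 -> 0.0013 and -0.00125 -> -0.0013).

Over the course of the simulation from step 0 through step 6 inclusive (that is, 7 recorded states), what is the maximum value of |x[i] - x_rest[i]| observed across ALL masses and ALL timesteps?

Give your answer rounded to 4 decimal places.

Step 0: x=[5.0000 8.0000 17.0000] v=[1.0000 0.0000 0.0000]
Step 1: x=[4.7500 9.5000 16.0000] v=[-1.0000 6.0000 -4.0000]
Step 2: x=[4.4375 11.4375 14.6250] v=[-1.2500 7.7500 -5.5000]
Step 3: x=[4.6250 12.4219 13.7031] v=[0.7500 3.9375 -3.6875]
Step 4: x=[5.5117 11.7774 13.7109] v=[3.5469 -2.5782 0.0313]
Step 5: x=[6.7149 10.0498 14.4854] v=[4.8126 -6.9104 3.0978]
Step 6: x=[7.5018 8.5974 15.4010] v=[3.1475 -5.8097 3.6622]
Max displacement = 2.5018

Answer: 2.5018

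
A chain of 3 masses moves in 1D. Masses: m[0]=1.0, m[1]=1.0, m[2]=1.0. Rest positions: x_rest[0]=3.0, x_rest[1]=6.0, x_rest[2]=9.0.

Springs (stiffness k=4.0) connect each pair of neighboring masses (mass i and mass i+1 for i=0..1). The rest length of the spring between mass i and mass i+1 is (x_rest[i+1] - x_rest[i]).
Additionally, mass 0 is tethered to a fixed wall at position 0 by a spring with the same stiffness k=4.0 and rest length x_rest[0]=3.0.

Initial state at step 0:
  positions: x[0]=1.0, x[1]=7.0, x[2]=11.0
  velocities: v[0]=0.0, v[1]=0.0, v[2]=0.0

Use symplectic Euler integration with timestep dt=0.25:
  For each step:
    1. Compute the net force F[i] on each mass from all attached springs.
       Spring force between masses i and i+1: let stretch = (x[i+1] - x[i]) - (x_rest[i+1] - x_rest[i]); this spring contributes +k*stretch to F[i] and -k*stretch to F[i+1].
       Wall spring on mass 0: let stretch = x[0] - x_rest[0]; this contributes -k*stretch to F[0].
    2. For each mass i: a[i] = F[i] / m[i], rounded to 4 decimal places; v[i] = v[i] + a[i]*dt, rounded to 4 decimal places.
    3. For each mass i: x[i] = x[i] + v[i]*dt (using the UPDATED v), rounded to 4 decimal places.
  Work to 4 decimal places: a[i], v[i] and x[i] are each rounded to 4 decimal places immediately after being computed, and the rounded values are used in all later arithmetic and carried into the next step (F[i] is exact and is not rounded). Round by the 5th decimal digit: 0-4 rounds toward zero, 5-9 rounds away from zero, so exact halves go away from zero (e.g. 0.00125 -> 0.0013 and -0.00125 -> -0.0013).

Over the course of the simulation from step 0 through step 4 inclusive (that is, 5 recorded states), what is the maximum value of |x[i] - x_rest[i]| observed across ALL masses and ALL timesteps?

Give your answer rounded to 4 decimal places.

Step 0: x=[1.0000 7.0000 11.0000] v=[0.0000 0.0000 0.0000]
Step 1: x=[2.2500 6.5000 10.7500] v=[5.0000 -2.0000 -1.0000]
Step 2: x=[4.0000 6.0000 10.1875] v=[7.0000 -2.0000 -2.2500]
Step 3: x=[5.2500 6.0469 9.3281] v=[5.0000 0.1875 -3.4375]
Step 4: x=[5.3867 6.7149 8.3984] v=[0.5469 2.6718 -3.7187]
Max displacement = 2.3867

Answer: 2.3867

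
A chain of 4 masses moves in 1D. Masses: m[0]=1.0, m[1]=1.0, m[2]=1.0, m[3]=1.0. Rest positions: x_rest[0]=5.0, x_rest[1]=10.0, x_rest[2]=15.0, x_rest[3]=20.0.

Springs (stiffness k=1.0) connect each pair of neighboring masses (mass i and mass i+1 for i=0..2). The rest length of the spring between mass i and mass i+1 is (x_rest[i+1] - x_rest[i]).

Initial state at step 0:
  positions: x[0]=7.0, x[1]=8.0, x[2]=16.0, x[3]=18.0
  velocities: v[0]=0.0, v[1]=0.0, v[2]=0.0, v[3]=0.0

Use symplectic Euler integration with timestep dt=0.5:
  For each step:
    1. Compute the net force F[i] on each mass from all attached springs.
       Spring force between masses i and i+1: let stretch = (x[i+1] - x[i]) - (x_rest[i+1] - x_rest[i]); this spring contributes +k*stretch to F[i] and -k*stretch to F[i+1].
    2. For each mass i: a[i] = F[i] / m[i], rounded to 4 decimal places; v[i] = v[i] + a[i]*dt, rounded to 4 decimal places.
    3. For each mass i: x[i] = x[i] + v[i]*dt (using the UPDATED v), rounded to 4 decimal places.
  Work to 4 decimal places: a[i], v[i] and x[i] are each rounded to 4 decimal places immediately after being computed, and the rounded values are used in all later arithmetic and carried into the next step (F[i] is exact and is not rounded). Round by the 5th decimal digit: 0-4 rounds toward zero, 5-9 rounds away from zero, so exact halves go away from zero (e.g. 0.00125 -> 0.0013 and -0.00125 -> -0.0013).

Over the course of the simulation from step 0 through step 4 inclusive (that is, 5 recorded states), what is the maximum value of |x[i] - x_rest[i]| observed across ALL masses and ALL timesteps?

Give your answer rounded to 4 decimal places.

Answer: 2.3281

Derivation:
Step 0: x=[7.0000 8.0000 16.0000 18.0000] v=[0.0000 0.0000 0.0000 0.0000]
Step 1: x=[6.0000 9.7500 14.5000 18.7500] v=[-2.0000 3.5000 -3.0000 1.5000]
Step 2: x=[4.6875 11.7500 12.8750 19.6875] v=[-2.6250 4.0000 -3.2500 1.8750]
Step 3: x=[3.8906 12.2657 12.6719 20.1719] v=[-1.5938 1.0313 -0.4063 0.9688]
Step 4: x=[3.9375 10.7891 14.2422 20.0313] v=[0.0938 -2.9532 3.1406 -0.2812]
Max displacement = 2.3281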